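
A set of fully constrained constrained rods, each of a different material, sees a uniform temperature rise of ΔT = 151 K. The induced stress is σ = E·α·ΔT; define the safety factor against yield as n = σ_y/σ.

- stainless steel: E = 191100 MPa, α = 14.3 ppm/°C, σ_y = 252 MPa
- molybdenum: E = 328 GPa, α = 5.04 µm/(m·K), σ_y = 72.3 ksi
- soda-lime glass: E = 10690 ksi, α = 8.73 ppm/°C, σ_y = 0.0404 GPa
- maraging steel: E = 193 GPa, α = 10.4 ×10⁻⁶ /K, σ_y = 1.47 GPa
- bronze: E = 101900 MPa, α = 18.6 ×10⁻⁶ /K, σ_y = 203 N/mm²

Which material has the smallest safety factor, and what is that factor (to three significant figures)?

Per material, after unit conversion:
  stainless steel: E = 191.1, α = 14.3, σ_y = 252.0 → σ = 413 MPa, n = 0.611
  molybdenum: E = 328.0, α = 5.04, σ_y = 498.5 → σ = 250 MPa, n = 2.00
  soda-lime glass: E = 73.70, α = 8.73, σ_y = 40.40 → σ = 97.2 MPa, n = 0.416
  maraging steel: E = 193.0, α = 10.4, σ_y = 1470 → σ = 303 MPa, n = 4.85
  bronze: E = 101.9, α = 18.6, σ_y = 203.0 → σ = 286 MPa, n = 0.709
Smallest n: soda-lime glass with n = 0.416.

soda-lime glass, n = 0.416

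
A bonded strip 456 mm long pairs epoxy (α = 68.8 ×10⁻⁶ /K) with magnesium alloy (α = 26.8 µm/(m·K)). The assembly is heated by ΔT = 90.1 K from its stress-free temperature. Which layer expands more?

epoxy

α(epoxy) = 68.8×10⁻⁶/K vs α(magnesium alloy) = 26.8×10⁻⁶/K.
Higher α expands more for the same ΔT: epoxy.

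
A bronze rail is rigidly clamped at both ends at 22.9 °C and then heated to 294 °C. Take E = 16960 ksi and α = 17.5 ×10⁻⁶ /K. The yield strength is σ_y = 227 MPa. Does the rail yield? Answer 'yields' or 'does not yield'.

yields

E = 16960 ksi = 116.9 GPa.
ΔT = 271.1 K. Constrained thermal stress σ = E·α·ΔT = 116.9×10³ MPa × 17.5×10⁻⁶ × 271.1 = 555 MPa (compressive).
Compare to σ_y = 227 MPa: σ ≥ σ_y, so it yields.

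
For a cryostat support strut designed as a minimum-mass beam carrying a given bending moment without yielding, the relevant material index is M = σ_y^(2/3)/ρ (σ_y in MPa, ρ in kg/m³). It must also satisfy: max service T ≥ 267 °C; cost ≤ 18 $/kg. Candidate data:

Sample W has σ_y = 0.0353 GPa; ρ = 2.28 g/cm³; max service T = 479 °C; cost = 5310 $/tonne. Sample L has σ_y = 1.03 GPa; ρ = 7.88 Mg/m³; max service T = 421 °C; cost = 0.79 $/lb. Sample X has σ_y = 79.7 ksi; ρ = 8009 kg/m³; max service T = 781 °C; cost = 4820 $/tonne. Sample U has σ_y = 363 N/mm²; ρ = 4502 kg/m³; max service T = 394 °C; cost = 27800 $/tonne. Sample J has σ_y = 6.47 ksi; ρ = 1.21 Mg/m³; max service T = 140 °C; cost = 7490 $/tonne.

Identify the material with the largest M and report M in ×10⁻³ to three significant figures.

sample L, M = 12.9×10⁻³

Screen on constraints: max service T ≥ 267 °C; cost ≤ 18 $/kg. Survivors: sample W, sample L, sample X.
After converting to SI:
  sample W: σ_y = 35.30 MPa, ρ = 2280 kg/m³
  sample L: σ_y = 1030 MPa, ρ = 7880 kg/m³
  sample X: σ_y = 549.5 MPa, ρ = 8009 kg/m³
  sample L: M = 12.9×10⁻³
  sample X: M = 8.38×10⁻³
  sample W: M = 4.72×10⁻³
Sample L has the largest M.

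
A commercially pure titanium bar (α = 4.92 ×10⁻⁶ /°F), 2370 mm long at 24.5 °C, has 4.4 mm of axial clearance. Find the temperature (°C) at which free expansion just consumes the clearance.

α = 4.92×10⁻⁶/°F × 9/5 = 8.86×10⁻⁶/K.
α·L₀·ΔT = 4.4 mm ⇒ ΔT = 4.4 / (8.86×10⁻⁶ × 2370.0) = 209.6 K.
T = 24.5 + 209.6 = 234.1 °C.

234 °C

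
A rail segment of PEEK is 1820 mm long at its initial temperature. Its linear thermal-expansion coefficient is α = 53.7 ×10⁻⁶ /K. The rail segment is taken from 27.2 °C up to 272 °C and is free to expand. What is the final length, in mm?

ΔT = 272 − 27.2 = 244.8 K.
ΔL = α·L₀·ΔT = 53.7×10⁻⁶ × 1820 mm × 244.8 K = 23.9 mm.
L = L₀ + ΔL = 1820 + 23.9 = 1843.9 mm.

1843.9 mm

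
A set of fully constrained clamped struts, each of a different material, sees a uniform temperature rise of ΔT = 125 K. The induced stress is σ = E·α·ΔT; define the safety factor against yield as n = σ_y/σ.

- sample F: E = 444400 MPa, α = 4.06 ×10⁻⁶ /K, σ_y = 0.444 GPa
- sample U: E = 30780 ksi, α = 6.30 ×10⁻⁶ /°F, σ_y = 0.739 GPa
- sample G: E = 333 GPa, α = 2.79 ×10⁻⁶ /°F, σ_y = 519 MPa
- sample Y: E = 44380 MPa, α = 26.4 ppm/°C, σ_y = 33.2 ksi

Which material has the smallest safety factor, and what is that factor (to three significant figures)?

In consistent units (E in GPa, α in ×10⁻⁶/K, σ_y in MPa):
  sample F: E = 444.4, α = 4.06, σ_y = 444.0 → σ = 226 MPa, n = 1.97
  sample U: E = 212.2, α = 11.3, σ_y = 739.0 → σ = 301 MPa, n = 2.46
  sample G: E = 333.0, α = 5.02, σ_y = 519.0 → σ = 209 MPa, n = 2.48
  sample Y: E = 44.38, α = 26.4, σ_y = 228.9 → σ = 146 MPa, n = 1.56
Sample Y has the lowest safety factor, n = 1.56.

sample Y, n = 1.56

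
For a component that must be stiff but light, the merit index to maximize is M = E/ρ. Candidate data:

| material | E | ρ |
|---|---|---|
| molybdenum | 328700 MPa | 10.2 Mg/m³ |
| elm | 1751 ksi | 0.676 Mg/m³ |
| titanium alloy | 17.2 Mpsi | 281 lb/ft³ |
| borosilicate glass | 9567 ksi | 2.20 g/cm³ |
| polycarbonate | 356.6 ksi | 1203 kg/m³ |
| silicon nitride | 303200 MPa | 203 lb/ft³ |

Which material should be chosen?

silicon nitride

Convert each candidate to consistent units, then evaluate M:
  molybdenum: E = 328.7 GPa, ρ = 10200 kg/m³
  elm: E = 12.07 GPa, ρ = 676.0 kg/m³
  titanium alloy: E = 118.6 GPa, ρ = 4501 kg/m³
  borosilicate glass: E = 65.96 GPa, ρ = 2200 kg/m³
  polycarbonate: E = 2.459 GPa, ρ = 1203 kg/m³
  silicon nitride: E = 303.2 GPa, ρ = 3252 kg/m³
  silicon nitride: M = 93.2 MN·m/kg
  molybdenum: M = 32.2 MN·m/kg
  borosilicate glass: M = 30.0 MN·m/kg
  titanium alloy: M = 26.3 MN·m/kg
  elm: M = 17.9 MN·m/kg
  polycarbonate: M = 2.04 MN·m/kg
Silicon nitride has the largest M.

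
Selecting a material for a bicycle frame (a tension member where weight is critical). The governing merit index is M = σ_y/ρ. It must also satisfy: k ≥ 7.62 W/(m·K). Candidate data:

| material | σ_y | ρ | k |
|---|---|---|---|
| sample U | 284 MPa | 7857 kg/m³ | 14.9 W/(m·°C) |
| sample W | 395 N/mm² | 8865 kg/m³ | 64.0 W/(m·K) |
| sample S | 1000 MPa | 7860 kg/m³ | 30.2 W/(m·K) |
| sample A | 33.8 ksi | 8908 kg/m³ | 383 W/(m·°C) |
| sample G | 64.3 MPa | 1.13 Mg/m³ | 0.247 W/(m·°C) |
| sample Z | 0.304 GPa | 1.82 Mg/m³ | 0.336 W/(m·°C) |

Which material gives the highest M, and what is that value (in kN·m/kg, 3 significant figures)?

Screen on constraints: k ≥ 7.62 W/(m·K). Survivors: sample U, sample W, sample S, sample A.
Normalizing units and computing the index:
  sample U: σ_y = 284.0 MPa, ρ = 7857 kg/m³
  sample W: σ_y = 395.0 MPa, ρ = 8865 kg/m³
  sample S: σ_y = 1000 MPa, ρ = 7860 kg/m³
  sample A: σ_y = 233.0 MPa, ρ = 8908 kg/m³
  sample S: M = 127 kN·m/kg
  sample W: M = 44.6 kN·m/kg
  sample U: M = 36.1 kN·m/kg
  sample A: M = 26.2 kN·m/kg
Sample S has the largest M.

sample S, M = 127 kN·m/kg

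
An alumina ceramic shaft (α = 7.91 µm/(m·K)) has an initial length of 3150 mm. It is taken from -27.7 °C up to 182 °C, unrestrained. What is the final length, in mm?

3155.2 mm

ΔT = 182 − (-27.7) = 209.7 K.
ΔL = α·L₀·ΔT = 7.91×10⁻⁶ × 3150 mm × 209.7 K = 5.22 mm.
L = L₀ + ΔL = 3150 + 5.22 = 3155.2 mm.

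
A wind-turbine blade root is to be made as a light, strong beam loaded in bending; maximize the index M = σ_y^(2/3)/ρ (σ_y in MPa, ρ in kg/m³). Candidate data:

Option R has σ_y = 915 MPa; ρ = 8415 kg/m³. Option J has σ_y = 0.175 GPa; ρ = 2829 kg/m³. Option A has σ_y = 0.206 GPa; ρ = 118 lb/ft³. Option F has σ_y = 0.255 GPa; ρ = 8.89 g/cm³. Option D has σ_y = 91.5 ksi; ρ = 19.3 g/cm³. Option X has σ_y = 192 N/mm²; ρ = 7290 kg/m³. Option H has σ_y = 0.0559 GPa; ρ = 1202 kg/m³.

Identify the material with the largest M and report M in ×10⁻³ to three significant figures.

Putting every candidate on a common basis:
  option R: σ_y = 915.0 MPa, ρ = 8415 kg/m³
  option J: σ_y = 175.0 MPa, ρ = 2829 kg/m³
  option A: σ_y = 206.0 MPa, ρ = 1890 kg/m³
  option F: σ_y = 255.0 MPa, ρ = 8890 kg/m³
  option D: σ_y = 630.9 MPa, ρ = 19300 kg/m³
  option X: σ_y = 192.0 MPa, ρ = 7290 kg/m³
  option H: σ_y = 55.90 MPa, ρ = 1202 kg/m³
  option A: M = 18.5×10⁻³
  option H: M = 12.2×10⁻³
  option R: M = 11.2×10⁻³
  option J: M = 11.1×10⁻³
  option X: M = 4.57×10⁻³
  option F: M = 4.52×10⁻³
  option D: M = 3.81×10⁻³
The maximum is for option A.

option A, M = 18.5×10⁻³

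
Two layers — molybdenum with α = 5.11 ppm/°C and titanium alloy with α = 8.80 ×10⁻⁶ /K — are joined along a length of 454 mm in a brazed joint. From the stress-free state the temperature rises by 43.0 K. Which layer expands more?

α(molybdenum) = 5.11×10⁻⁶/K vs α(titanium alloy) = 8.80×10⁻⁶/K.
Higher α expands more for the same ΔT: titanium alloy.

titanium alloy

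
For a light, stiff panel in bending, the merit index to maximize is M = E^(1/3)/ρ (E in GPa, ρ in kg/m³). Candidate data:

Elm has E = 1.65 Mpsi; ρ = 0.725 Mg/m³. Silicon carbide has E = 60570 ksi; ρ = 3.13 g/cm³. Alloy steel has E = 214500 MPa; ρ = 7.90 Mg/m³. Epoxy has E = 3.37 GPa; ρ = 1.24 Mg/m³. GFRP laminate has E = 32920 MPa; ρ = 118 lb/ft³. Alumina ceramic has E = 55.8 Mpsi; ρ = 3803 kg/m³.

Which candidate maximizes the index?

elm

Convert each candidate to consistent units, then evaluate M:
  elm: E = 11.38 GPa, ρ = 725.0 kg/m³
  silicon carbide: E = 417.6 GPa, ρ = 3130 kg/m³
  alloy steel: E = 214.5 GPa, ρ = 7900 kg/m³
  epoxy: E = 3.370 GPa, ρ = 1240 kg/m³
  GFRP laminate: E = 32.92 GPa, ρ = 1890 kg/m³
  alumina ceramic: E = 384.7 GPa, ρ = 3803 kg/m³
  elm: M = 3.10×10⁻³
  silicon carbide: M = 2.39×10⁻³
  alumina ceramic: M = 1.91×10⁻³
  GFRP laminate: M = 1.70×10⁻³
  epoxy: M = 1.21×10⁻³
  alloy steel: M = 0.758×10⁻³
Highest index: elm.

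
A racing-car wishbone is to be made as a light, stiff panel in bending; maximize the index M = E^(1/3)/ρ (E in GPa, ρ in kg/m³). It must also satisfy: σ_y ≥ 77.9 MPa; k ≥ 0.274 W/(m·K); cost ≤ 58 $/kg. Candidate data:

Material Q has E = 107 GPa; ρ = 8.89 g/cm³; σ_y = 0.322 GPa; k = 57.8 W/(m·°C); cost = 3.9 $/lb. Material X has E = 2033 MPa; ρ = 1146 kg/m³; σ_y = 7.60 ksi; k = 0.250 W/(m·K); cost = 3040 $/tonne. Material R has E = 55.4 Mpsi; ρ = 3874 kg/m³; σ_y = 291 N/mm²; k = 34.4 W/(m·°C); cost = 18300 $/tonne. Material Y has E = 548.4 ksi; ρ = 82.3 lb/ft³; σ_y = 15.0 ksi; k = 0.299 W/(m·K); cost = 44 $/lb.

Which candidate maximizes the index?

Screen on constraints: σ_y ≥ 77.9 MPa; k ≥ 0.274 W/(m·K); cost ≤ 58 $/kg. Survivors: material Q, material R.
Convert each candidate to consistent units, then evaluate M:
  material Q: E = 107.0 GPa, ρ = 8890 kg/m³
  material R: E = 382.0 GPa, ρ = 3874 kg/m³
  material R: M = 1.87×10⁻³
  material Q: M = 0.534×10⁻³
Highest index: material R.

material R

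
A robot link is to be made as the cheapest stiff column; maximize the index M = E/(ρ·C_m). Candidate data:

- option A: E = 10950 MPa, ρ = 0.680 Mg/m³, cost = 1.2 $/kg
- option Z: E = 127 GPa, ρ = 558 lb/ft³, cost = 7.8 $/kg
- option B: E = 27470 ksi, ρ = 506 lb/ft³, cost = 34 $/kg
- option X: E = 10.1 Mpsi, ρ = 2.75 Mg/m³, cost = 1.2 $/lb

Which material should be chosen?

option A

Convert each candidate to consistent units, then evaluate M:
  option A: E = 10.95 GPa, ρ = 680.0 kg/m³, cost = 1.200 $/kg
  option Z: E = 127.0 GPa, ρ = 8938 kg/m³, cost = 7.800 $/kg
  option B: E = 189.4 GPa, ρ = 8105 kg/m³, cost = 34.00 $/kg
  option X: E = 69.64 GPa, ρ = 2750 kg/m³, cost = 2.646 $/kg
  option A: M = 13.4 MN·m per $
  option X: M = 9.57 MN·m per $
  option Z: M = 1.82 MN·m per $
  option B: M = 0.687 MN·m per $
Highest index: option A.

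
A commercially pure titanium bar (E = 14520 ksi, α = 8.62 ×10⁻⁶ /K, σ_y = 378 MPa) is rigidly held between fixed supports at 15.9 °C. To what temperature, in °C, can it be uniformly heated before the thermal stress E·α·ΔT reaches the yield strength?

E = 14520 ksi = 100.1 GPa.
E·α·ΔT = 378.0 MPa ⇒ ΔT = 378.0 / (100.1×10³ × 8.62×10⁻⁶) = 438.0 K.
T = 15.9 + 438.0 = 453.9 °C.

454 °C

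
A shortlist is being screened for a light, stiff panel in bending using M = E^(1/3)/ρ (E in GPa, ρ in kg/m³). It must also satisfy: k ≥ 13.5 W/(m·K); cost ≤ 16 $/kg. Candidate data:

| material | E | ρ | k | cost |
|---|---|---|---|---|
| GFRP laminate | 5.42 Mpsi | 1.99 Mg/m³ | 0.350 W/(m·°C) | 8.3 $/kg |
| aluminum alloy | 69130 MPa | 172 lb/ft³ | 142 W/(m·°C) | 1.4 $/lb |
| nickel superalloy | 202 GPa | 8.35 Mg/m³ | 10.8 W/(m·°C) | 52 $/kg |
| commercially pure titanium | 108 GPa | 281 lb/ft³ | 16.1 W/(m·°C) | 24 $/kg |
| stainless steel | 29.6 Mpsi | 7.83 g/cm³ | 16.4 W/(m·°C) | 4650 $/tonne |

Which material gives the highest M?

Screen on constraints: k ≥ 13.5 W/(m·K); cost ≤ 16 $/kg. Survivors: aluminum alloy, stainless steel.
Convert each candidate to consistent units, then evaluate M:
  aluminum alloy: E = 69.13 GPa, ρ = 2755 kg/m³
  stainless steel: E = 204.1 GPa, ρ = 7830 kg/m³
  aluminum alloy: M = 1.49×10⁻³
  stainless steel: M = 0.752×10⁻³
The maximum is for aluminum alloy.

aluminum alloy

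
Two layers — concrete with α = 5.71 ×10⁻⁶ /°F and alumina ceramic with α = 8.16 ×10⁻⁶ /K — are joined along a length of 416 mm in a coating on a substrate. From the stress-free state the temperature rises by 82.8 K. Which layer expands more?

concrete: α = 5.71×10⁻⁶/°F × 9/5 = 10.3×10⁻⁶/K.
α(concrete) = 10.3×10⁻⁶/K vs α(alumina ceramic) = 8.16×10⁻⁶/K.
Higher α expands more for the same ΔT: concrete.

concrete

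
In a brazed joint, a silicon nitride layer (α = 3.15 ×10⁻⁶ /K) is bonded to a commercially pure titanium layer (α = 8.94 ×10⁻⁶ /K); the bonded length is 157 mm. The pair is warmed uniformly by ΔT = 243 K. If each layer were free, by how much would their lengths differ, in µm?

Δα = |3.15 − 8.94|×10⁻⁶/K = 5.79×10⁻⁶/K.
ΔL_mismatch = Δα·L·ΔT = 5.79×10⁻⁶ × 157.0 mm × 243.0 K = 221 µm.

221 µm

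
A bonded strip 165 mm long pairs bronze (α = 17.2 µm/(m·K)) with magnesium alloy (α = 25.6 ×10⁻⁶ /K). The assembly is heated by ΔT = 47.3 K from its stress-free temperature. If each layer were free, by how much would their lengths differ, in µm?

65.6 µm

Δα = |17.2 − 25.6|×10⁻⁶/K = 8.40×10⁻⁶/K.
ΔL_mismatch = Δα·L·ΔT = 8.40×10⁻⁶ × 165.0 mm × 47.3 K = 65.6 µm.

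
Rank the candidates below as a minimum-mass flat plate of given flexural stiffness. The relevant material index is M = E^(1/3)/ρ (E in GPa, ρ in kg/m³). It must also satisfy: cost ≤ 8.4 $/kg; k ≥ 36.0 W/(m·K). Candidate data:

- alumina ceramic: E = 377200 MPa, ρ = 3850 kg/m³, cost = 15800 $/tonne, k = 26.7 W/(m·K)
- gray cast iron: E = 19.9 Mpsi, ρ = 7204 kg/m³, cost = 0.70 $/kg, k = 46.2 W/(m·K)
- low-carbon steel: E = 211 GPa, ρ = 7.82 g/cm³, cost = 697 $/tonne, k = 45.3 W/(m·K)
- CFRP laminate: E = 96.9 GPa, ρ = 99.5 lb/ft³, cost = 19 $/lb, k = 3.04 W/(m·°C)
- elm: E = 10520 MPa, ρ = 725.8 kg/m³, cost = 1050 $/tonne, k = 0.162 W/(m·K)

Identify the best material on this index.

Screen on constraints: cost ≤ 8.4 $/kg; k ≥ 36.0 W/(m·K). Survivors: gray cast iron, low-carbon steel.
After converting to SI:
  gray cast iron: E = 137.2 GPa, ρ = 7204 kg/m³
  low-carbon steel: E = 211.0 GPa, ρ = 7820 kg/m³
  low-carbon steel: M = 0.761×10⁻³
  gray cast iron: M = 0.716×10⁻³
Highest index: low-carbon steel.

low-carbon steel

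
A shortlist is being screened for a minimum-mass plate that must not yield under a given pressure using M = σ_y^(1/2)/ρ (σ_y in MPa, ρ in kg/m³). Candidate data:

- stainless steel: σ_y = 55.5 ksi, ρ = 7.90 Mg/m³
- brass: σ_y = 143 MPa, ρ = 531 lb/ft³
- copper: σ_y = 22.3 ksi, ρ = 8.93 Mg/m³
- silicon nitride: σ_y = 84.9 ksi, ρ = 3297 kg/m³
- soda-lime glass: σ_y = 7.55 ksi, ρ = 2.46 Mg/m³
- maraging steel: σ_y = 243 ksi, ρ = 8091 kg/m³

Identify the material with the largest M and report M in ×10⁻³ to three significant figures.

In SI units:
  stainless steel: σ_y = 382.7 MPa, ρ = 7900 kg/m³
  brass: σ_y = 143.0 MPa, ρ = 8506 kg/m³
  copper: σ_y = 153.8 MPa, ρ = 8930 kg/m³
  silicon nitride: σ_y = 585.4 MPa, ρ = 3297 kg/m³
  soda-lime glass: σ_y = 52.06 MPa, ρ = 2460 kg/m³
  maraging steel: σ_y = 1675 MPa, ρ = 8091 kg/m³
  silicon nitride: M = 7.34×10⁻³
  maraging steel: M = 5.06×10⁻³
  soda-lime glass: M = 2.93×10⁻³
  stainless steel: M = 2.48×10⁻³
  brass: M = 1.41×10⁻³
  copper: M = 1.39×10⁻³
Silicon nitride ranks first.

silicon nitride, M = 7.34×10⁻³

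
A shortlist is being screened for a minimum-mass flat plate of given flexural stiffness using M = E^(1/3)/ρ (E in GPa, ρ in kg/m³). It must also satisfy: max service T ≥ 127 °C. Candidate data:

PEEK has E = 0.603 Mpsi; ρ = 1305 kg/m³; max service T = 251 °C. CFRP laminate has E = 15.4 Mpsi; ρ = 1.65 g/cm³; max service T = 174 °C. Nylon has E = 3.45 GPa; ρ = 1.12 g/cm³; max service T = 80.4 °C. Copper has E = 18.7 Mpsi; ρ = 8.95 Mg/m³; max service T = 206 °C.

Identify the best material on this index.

CFRP laminate

Screen on constraints: max service T ≥ 127 °C. Survivors: PEEK, CFRP laminate, copper.
Putting every candidate on a common basis:
  PEEK: E = 4.158 GPa, ρ = 1305 kg/m³
  CFRP laminate: E = 106.2 GPa, ρ = 1650 kg/m³
  copper: E = 128.9 GPa, ρ = 8950 kg/m³
  CFRP laminate: M = 2.87×10⁻³
  PEEK: M = 1.23×10⁻³
  copper: M = 0.564×10⁻³
CFRP laminate has the largest M.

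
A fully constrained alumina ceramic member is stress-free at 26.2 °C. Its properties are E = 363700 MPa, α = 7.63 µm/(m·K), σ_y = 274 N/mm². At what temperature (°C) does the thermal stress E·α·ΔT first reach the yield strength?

125 °C

E = 363700 MPa = 363.7 GPa.
σ_y = 274 N/mm² = 274.0 MPa.
E·α·ΔT = 274.0 MPa ⇒ ΔT = 274.0 / (363.7×10³ × 7.63×10⁻⁶) = 98.74 K.
T = 26.2 + 98.74 = 124.9 °C.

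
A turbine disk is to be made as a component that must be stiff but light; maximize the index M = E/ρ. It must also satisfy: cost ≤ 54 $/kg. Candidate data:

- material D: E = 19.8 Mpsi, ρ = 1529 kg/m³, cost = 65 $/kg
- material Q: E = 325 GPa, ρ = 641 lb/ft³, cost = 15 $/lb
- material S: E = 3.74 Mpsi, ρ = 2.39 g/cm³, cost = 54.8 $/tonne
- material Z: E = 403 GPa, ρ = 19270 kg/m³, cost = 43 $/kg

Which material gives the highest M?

material Q

Screen on constraints: cost ≤ 54 $/kg. Survivors: material Q, material S, material Z.
Normalizing units and computing the index:
  material Q: E = 325.0 GPa, ρ = 10270 kg/m³
  material S: E = 25.79 GPa, ρ = 2390 kg/m³
  material Z: E = 403.0 GPa, ρ = 19270 kg/m³
  material Q: M = 31.7 MN·m/kg
  material Z: M = 20.9 MN·m/kg
  material S: M = 10.8 MN·m/kg
Material Q ranks first.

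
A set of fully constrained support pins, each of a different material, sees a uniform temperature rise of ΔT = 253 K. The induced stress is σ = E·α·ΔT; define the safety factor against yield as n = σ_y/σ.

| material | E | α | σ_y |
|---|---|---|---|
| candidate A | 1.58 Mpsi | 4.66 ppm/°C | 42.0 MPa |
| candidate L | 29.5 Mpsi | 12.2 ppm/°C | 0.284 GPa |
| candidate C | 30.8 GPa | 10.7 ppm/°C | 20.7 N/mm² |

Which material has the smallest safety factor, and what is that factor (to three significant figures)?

With everything in SI (GPa, ×10⁻⁶/K, MPa):
  candidate A: E = 10.89, α = 4.66, σ_y = 42.00 → σ = 12.8 MPa, n = 3.27
  candidate L: E = 203.4, α = 12.2, σ_y = 284.0 → σ = 628 MPa, n = 0.452
  candidate C: E = 30.80, α = 10.7, σ_y = 20.70 → σ = 83.4 MPa, n = 0.248
Candidate C has the lowest safety factor, n = 0.248.

candidate C, n = 0.248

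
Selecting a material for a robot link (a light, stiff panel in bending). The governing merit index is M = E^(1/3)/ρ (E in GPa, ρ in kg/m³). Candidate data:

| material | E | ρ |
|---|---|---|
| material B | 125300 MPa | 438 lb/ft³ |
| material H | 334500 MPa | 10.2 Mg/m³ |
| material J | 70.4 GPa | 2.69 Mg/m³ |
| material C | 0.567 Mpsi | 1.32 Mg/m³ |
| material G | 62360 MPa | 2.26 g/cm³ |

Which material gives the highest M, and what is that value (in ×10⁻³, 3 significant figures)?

Convert each candidate to consistent units, then evaluate M:
  material B: E = 125.3 GPa, ρ = 7016 kg/m³
  material H: E = 334.5 GPa, ρ = 10200 kg/m³
  material J: E = 70.40 GPa, ρ = 2690 kg/m³
  material C: E = 3.909 GPa, ρ = 1320 kg/m³
  material G: E = 62.36 GPa, ρ = 2260 kg/m³
  material G: M = 1.75×10⁻³
  material J: M = 1.53×10⁻³
  material C: M = 1.19×10⁻³
  material B: M = 0.713×10⁻³
  material H: M = 0.681×10⁻³
The maximum is for material G.

material G, M = 1.75×10⁻³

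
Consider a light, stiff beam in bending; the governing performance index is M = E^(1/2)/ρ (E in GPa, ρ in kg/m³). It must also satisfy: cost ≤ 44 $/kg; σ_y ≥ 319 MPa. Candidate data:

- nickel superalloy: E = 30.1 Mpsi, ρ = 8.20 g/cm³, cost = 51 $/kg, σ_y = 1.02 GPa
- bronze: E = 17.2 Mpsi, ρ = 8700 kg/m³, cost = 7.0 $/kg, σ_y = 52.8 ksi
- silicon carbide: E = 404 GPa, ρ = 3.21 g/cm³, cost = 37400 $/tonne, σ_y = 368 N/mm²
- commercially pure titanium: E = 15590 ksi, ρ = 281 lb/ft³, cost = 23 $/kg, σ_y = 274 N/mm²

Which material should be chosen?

Screen on constraints: cost ≤ 44 $/kg; σ_y ≥ 319 MPa. Survivors: bronze, silicon carbide.
After converting to SI:
  bronze: E = 118.6 GPa, ρ = 8700 kg/m³
  silicon carbide: E = 404.0 GPa, ρ = 3210 kg/m³
  silicon carbide: M = 6.26×10⁻³
  bronze: M = 1.25×10⁻³
Silicon carbide has the largest M.

silicon carbide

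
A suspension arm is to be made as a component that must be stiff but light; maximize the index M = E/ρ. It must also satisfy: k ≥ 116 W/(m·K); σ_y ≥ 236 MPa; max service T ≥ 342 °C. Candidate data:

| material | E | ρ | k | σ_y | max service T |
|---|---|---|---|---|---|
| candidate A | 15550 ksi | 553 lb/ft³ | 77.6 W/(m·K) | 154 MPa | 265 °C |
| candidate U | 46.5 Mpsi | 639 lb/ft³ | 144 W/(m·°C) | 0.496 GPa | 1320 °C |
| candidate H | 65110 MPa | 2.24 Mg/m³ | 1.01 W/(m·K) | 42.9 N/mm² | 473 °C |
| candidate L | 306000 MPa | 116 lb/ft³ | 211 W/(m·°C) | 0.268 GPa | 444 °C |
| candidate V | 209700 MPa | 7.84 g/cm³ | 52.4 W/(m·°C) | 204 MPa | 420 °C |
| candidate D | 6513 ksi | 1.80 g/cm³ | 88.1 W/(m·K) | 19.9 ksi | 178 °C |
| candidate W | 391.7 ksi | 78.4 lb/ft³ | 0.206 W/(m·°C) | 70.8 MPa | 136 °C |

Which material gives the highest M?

candidate L

Screen on constraints: k ≥ 116 W/(m·K); σ_y ≥ 236 MPa; max service T ≥ 342 °C. Survivors: candidate U, candidate L.
After converting to SI:
  candidate U: E = 320.6 GPa, ρ = 10240 kg/m³
  candidate L: E = 306.0 GPa, ρ = 1858 kg/m³
  candidate L: M = 165 MN·m/kg
  candidate U: M = 31.3 MN·m/kg
The maximum is for candidate L.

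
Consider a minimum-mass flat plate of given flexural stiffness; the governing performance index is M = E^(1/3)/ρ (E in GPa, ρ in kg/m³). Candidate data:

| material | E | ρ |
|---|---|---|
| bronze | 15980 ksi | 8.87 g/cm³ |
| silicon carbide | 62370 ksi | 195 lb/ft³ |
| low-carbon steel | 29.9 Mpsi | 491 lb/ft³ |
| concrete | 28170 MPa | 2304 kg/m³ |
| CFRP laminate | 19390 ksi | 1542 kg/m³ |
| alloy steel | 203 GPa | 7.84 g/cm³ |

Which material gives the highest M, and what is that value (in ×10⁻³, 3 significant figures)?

Convert each candidate to consistent units, then evaluate M:
  bronze: E = 110.2 GPa, ρ = 8870 kg/m³
  silicon carbide: E = 430.0 GPa, ρ = 3124 kg/m³
  low-carbon steel: E = 206.2 GPa, ρ = 7865 kg/m³
  concrete: E = 28.17 GPa, ρ = 2304 kg/m³
  CFRP laminate: E = 133.7 GPa, ρ = 1542 kg/m³
  alloy steel: E = 203.0 GPa, ρ = 7840 kg/m³
  CFRP laminate: M = 3.32×10⁻³
  silicon carbide: M = 2.42×10⁻³
  concrete: M = 1.32×10⁻³
  low-carbon steel: M = 0.751×10⁻³
  alloy steel: M = 0.750×10⁻³
  bronze: M = 0.540×10⁻³
Highest index: CFRP laminate.

CFRP laminate, M = 3.32×10⁻³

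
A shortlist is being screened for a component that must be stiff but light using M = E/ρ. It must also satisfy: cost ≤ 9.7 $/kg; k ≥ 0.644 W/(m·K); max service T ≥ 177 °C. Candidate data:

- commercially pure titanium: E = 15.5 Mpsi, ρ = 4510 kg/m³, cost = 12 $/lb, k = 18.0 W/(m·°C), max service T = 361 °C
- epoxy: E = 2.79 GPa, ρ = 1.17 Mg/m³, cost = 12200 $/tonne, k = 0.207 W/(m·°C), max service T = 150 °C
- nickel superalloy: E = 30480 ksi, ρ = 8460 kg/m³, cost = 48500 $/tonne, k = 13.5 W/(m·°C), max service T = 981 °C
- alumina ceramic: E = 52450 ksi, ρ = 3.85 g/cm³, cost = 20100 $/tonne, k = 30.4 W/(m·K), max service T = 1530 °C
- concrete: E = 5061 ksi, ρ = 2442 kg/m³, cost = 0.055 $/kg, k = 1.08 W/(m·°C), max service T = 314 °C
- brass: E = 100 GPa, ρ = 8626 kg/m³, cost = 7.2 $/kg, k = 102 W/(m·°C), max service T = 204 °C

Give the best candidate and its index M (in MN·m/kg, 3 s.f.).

concrete, M = 14.3 MN·m/kg

Screen on constraints: cost ≤ 9.7 $/kg; k ≥ 0.644 W/(m·K); max service T ≥ 177 °C. Survivors: concrete, brass.
After converting to SI:
  concrete: E = 34.89 GPa, ρ = 2442 kg/m³
  brass: E = 100.0 GPa, ρ = 8626 kg/m³
  concrete: M = 14.3 MN·m/kg
  brass: M = 11.6 MN·m/kg
Concrete has the largest M.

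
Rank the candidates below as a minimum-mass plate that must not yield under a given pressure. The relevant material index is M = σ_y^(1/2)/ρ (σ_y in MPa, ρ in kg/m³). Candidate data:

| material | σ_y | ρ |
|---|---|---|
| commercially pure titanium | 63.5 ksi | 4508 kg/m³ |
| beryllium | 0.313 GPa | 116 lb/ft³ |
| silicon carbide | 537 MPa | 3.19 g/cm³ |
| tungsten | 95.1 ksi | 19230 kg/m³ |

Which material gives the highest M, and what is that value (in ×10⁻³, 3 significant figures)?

beryllium, M = 9.52×10⁻³

After converting to SI:
  commercially pure titanium: σ_y = 437.8 MPa, ρ = 4508 kg/m³
  beryllium: σ_y = 313.0 MPa, ρ = 1858 kg/m³
  silicon carbide: σ_y = 537.0 MPa, ρ = 3190 kg/m³
  tungsten: σ_y = 655.7 MPa, ρ = 19230 kg/m³
  beryllium: M = 9.52×10⁻³
  silicon carbide: M = 7.26×10⁻³
  commercially pure titanium: M = 4.64×10⁻³
  tungsten: M = 1.33×10⁻³
The maximum is for beryllium.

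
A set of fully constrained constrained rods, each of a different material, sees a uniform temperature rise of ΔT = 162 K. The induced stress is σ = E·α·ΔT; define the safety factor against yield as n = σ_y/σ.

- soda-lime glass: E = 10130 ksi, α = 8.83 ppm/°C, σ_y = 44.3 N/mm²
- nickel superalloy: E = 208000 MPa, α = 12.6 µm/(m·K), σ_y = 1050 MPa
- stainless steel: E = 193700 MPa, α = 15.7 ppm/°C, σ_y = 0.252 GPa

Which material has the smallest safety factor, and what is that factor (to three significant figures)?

With everything in SI (GPa, ×10⁻⁶/K, MPa):
  soda-lime glass: E = 69.84, α = 8.83, σ_y = 44.30 → σ = 99.9 MPa, n = 0.443
  nickel superalloy: E = 208.0, α = 12.6, σ_y = 1050 → σ = 425 MPa, n = 2.47
  stainless steel: E = 193.7, α = 15.7, σ_y = 252.0 → σ = 493 MPa, n = 0.512
The minimum is soda-lime glass at n = 0.443.

soda-lime glass, n = 0.443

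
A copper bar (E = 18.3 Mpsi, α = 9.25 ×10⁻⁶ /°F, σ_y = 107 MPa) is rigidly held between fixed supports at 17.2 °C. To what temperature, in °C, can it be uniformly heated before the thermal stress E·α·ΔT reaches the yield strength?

E = 18.3 Mpsi = 126.2 GPa.
α = 9.25×10⁻⁶/°F × 9/5 = 16.6×10⁻⁶/K.
E·α·ΔT = 107.0 MPa ⇒ ΔT = 107.0 / (126.2×10³ × 16.6×10⁻⁶) = 50.93 K.
T = 17.2 + 50.93 = 68.13 °C.

68.1 °C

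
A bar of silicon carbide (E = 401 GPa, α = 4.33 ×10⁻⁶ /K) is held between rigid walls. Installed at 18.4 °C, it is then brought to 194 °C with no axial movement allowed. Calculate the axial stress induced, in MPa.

ΔT = 175.6 K. Constrained thermal stress σ = E·α·ΔT = 401.0×10³ MPa × 4.33×10⁻⁶ × 175.6 = 305 MPa (compressive).

305 MPa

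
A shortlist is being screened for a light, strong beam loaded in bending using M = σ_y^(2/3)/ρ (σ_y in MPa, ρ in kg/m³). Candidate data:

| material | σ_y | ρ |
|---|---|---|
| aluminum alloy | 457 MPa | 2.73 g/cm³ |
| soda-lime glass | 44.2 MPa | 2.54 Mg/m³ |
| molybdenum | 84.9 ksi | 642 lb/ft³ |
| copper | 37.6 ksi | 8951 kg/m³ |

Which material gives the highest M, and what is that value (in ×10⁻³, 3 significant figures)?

aluminum alloy, M = 21.7×10⁻³

Putting every candidate on a common basis:
  aluminum alloy: σ_y = 457.0 MPa, ρ = 2730 kg/m³
  soda-lime glass: σ_y = 44.20 MPa, ρ = 2540 kg/m³
  molybdenum: σ_y = 585.4 MPa, ρ = 10280 kg/m³
  copper: σ_y = 259.2 MPa, ρ = 8951 kg/m³
  aluminum alloy: M = 21.7×10⁻³
  molybdenum: M = 6.80×10⁻³
  soda-lime glass: M = 4.92×10⁻³
  copper: M = 4.54×10⁻³
Aluminum alloy ranks first.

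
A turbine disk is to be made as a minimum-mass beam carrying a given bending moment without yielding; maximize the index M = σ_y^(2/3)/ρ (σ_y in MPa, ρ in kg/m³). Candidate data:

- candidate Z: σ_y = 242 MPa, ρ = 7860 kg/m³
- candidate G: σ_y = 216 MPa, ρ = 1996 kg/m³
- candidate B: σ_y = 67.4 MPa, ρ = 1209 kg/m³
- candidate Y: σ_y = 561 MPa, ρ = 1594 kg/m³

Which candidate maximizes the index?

Per-candidate index values:
  candidate Y: M = 42.7×10⁻³
  candidate G: M = 18.0×10⁻³
  candidate B: M = 13.7×10⁻³
  candidate Z: M = 4.94×10⁻³
Highest index: candidate Y.

candidate Y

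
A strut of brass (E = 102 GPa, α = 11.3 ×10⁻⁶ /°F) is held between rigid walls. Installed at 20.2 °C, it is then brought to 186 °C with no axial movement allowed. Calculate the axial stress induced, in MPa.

344 MPa

α = 11.3×10⁻⁶/°F × 9/5 = 20.3×10⁻⁶/K.
ΔT = 165.8 K. Constrained thermal stress σ = E·α·ΔT = 102.0×10³ MPa × 20.3×10⁻⁶ × 165.8 = 344 MPa (compressive).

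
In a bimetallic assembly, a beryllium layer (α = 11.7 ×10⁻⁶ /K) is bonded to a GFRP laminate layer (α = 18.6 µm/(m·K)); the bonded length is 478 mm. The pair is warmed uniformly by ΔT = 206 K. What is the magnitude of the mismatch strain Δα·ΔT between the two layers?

Δα = |11.7 − 18.6|×10⁻⁶/K = 6.90×10⁻⁶/K.
Mismatch strain = Δα·ΔT = 6.90×10⁻⁶ × 206.0 = 1.42×10⁻³.

1.42×10⁻³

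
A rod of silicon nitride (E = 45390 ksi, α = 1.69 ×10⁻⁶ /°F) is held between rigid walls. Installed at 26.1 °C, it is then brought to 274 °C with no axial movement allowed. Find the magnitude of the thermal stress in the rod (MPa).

E = 45390 ksi = 313.0 GPa.
α = 1.69×10⁻⁶/°F × 9/5 = 3.04×10⁻⁶/K.
ΔT = 247.9 K. Constrained thermal stress σ = E·α·ΔT = 313.0×10³ MPa × 3.04×10⁻⁶ × 247.9 = 236 MPa (compressive).

236 MPa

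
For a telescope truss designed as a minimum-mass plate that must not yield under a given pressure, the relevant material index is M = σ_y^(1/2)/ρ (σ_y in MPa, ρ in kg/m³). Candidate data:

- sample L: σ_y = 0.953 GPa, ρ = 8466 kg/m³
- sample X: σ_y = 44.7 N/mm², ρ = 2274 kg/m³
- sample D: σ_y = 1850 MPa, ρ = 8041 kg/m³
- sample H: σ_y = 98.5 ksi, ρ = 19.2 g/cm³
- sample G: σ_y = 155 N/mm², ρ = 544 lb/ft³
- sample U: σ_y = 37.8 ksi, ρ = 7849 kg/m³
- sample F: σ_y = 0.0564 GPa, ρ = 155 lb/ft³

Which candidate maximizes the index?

Convert each candidate to consistent units, then evaluate M:
  sample L: σ_y = 953.0 MPa, ρ = 8466 kg/m³
  sample X: σ_y = 44.70 MPa, ρ = 2274 kg/m³
  sample D: σ_y = 1850 MPa, ρ = 8041 kg/m³
  sample H: σ_y = 679.1 MPa, ρ = 19200 kg/m³
  sample G: σ_y = 155.0 MPa, ρ = 8714 kg/m³
  sample U: σ_y = 260.6 MPa, ρ = 7849 kg/m³
  sample F: σ_y = 56.40 MPa, ρ = 2483 kg/m³
  sample D: M = 5.35×10⁻³
  sample L: M = 3.65×10⁻³
  sample F: M = 3.02×10⁻³
  sample X: M = 2.94×10⁻³
  sample U: M = 2.06×10⁻³
  sample G: M = 1.43×10⁻³
  sample H: M = 1.36×10⁻³
Sample D has the largest M.

sample D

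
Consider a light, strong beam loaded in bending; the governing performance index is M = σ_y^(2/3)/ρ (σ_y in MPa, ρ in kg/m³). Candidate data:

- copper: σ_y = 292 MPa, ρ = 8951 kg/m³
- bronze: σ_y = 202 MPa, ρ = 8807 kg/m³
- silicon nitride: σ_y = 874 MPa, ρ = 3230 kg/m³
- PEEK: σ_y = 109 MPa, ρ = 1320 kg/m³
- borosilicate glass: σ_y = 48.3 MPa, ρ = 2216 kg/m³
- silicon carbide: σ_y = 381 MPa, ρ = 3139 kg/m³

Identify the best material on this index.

silicon nitride

Per-candidate index values:
  silicon nitride: M = 28.3×10⁻³
  PEEK: M = 17.3×10⁻³
  silicon carbide: M = 16.7×10⁻³
  borosilicate glass: M = 5.98×10⁻³
  copper: M = 4.92×10⁻³
  bronze: M = 3.91×10⁻³
Silicon nitride has the largest M.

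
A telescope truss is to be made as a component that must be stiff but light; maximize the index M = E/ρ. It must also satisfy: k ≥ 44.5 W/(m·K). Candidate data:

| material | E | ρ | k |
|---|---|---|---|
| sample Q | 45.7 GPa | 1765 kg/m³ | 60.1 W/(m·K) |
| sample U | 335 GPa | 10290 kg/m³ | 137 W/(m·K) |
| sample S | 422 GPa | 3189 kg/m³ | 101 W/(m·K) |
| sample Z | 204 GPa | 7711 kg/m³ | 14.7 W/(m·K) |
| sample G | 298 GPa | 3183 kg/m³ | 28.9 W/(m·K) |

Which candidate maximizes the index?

sample S

Screen on constraints: k ≥ 44.5 W/(m·K). Survivors: sample Q, sample U, sample S.
Evaluate M for each candidate:
  sample S: M = 132 MN·m/kg
  sample U: M = 32.6 MN·m/kg
  sample Q: M = 25.9 MN·m/kg
Sample S ranks first.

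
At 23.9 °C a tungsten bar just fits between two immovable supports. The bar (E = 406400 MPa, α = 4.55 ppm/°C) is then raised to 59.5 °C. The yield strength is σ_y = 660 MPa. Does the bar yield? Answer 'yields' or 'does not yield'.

does not yield

E = 406400 MPa = 406.4 GPa.
ΔT = 35.60 K. Constrained thermal stress σ = E·α·ΔT = 406.4×10³ MPa × 4.55×10⁻⁶ × 35.60 = 65.8 MPa (compressive).
Compare to σ_y = 660 MPa: σ < σ_y, so it does not yield.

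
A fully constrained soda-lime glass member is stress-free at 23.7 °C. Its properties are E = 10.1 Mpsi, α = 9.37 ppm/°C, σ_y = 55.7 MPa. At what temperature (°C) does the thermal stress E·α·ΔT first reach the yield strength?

E = 10.1 Mpsi = 69.64 GPa.
E·α·ΔT = 55.70 MPa ⇒ ΔT = 55.70 / (69.64×10³ × 9.37×10⁻⁶) = 85.36 K.
T = 23.7 + 85.36 = 109.1 °C.

109 °C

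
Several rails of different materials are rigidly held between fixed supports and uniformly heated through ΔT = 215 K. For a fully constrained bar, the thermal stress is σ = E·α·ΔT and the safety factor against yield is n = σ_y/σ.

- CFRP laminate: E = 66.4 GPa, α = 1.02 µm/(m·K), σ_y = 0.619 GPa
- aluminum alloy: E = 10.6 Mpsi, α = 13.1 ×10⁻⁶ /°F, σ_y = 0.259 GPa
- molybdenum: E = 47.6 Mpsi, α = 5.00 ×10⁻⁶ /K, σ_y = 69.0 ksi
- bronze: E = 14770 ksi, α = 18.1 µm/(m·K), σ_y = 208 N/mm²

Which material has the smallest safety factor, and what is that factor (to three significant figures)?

With everything in SI (GPa, ×10⁻⁶/K, MPa):
  CFRP laminate: E = 66.40, α = 1.02, σ_y = 619.0 → σ = 14.6 MPa, n = 42.5
  aluminum alloy: E = 73.08, α = 23.6, σ_y = 259.0 → σ = 371 MPa, n = 0.699
  molybdenum: E = 328.2, α = 5.00, σ_y = 475.7 → σ = 353 MPa, n = 1.35
  bronze: E = 101.8, α = 18.1, σ_y = 208.0 → σ = 396 MPa, n = 0.525
Smallest n: bronze with n = 0.525.

bronze, n = 0.525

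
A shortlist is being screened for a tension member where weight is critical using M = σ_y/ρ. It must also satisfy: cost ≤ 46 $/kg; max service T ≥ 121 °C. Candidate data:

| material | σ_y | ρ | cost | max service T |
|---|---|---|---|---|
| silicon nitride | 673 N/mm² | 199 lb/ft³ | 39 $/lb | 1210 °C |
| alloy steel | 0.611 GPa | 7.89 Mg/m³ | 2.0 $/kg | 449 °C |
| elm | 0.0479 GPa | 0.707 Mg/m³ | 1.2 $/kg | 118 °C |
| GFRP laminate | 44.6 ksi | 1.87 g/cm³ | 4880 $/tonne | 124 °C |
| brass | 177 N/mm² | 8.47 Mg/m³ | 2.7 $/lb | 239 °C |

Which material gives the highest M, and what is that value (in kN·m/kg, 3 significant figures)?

Screen on constraints: cost ≤ 46 $/kg; max service T ≥ 121 °C. Survivors: alloy steel, GFRP laminate, brass.
Normalizing units and computing the index:
  alloy steel: σ_y = 611.0 MPa, ρ = 7890 kg/m³
  GFRP laminate: σ_y = 307.5 MPa, ρ = 1870 kg/m³
  brass: σ_y = 177.0 MPa, ρ = 8470 kg/m³
  GFRP laminate: M = 164 kN·m/kg
  alloy steel: M = 77.4 kN·m/kg
  brass: M = 20.9 kN·m/kg
The maximum is for GFRP laminate.

GFRP laminate, M = 164 kN·m/kg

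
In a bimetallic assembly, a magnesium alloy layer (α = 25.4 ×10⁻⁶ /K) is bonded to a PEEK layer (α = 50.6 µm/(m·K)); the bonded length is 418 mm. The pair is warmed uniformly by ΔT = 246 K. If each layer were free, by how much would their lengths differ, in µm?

2590 µm

Δα = |25.4 − 50.6|×10⁻⁶/K = 25.2×10⁻⁶/K.
ΔL_mismatch = Δα·L·ΔT = 25.2×10⁻⁶ × 418.0 mm × 246.0 K = 2590 µm.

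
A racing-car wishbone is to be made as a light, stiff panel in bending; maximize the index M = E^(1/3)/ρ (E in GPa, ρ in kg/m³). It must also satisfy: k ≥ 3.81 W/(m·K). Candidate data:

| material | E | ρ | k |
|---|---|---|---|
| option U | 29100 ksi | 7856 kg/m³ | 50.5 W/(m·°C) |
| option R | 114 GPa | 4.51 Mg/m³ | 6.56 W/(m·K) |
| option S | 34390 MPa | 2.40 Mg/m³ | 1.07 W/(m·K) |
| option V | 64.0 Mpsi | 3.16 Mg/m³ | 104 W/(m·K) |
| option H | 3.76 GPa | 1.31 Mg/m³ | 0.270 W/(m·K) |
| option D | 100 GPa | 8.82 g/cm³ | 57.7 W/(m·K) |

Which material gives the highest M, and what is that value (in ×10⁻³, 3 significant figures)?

Screen on constraints: k ≥ 3.81 W/(m·K). Survivors: option U, option R, option V, option D.
Convert each candidate to consistent units, then evaluate M:
  option U: E = 200.6 GPa, ρ = 7856 kg/m³
  option R: E = 114.0 GPa, ρ = 4510 kg/m³
  option V: E = 441.3 GPa, ρ = 3160 kg/m³
  option D: E = 100.0 GPa, ρ = 8820 kg/m³
  option V: M = 2.41×10⁻³
  option R: M = 1.08×10⁻³
  option U: M = 0.745×10⁻³
  option D: M = 0.526×10⁻³
Option V ranks first.

option V, M = 2.41×10⁻³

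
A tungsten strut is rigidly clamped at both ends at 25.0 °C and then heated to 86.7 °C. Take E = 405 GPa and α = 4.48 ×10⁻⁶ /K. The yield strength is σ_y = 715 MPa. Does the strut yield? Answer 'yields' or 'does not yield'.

ΔT = 61.70 K. Constrained thermal stress σ = E·α·ΔT = 405.0×10³ MPa × 4.48×10⁻⁶ × 61.70 = 112 MPa (compressive).
Compare to σ_y = 715 MPa: σ < σ_y, so it does not yield.

does not yield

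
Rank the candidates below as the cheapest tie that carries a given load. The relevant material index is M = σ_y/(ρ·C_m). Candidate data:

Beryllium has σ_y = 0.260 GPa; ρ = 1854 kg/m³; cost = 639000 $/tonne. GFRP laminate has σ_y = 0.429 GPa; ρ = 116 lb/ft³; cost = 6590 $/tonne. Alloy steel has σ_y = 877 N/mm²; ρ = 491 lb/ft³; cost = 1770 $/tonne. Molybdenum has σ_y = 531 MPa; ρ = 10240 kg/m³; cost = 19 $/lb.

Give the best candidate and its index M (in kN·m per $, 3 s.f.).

In SI units:
  beryllium: σ_y = 260.0 MPa, ρ = 1854 kg/m³, cost = 639.0 $/kg
  GFRP laminate: σ_y = 429.0 MPa, ρ = 1858 kg/m³, cost = 6.590 $/kg
  alloy steel: σ_y = 877.0 MPa, ρ = 7865 kg/m³, cost = 1.770 $/kg
  molybdenum: σ_y = 531.0 MPa, ρ = 10240 kg/m³, cost = 41.89 $/kg
  alloy steel: M = 63.0 kN·m per $
  GFRP laminate: M = 35.0 kN·m per $
  molybdenum: M = 1.24 kN·m per $
  beryllium: M = 0.219 kN·m per $
The maximum is for alloy steel.

alloy steel, M = 63.0 kN·m per $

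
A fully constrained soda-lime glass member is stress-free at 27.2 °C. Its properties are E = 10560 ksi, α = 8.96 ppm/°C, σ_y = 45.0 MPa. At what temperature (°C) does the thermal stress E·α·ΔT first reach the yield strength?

E = 10560 ksi = 72.81 GPa.
E·α·ΔT = 45.00 MPa ⇒ ΔT = 45.00 / (72.81×10³ × 8.96×10⁻⁶) = 68.98 K.
T = 27.2 + 68.98 = 96.18 °C.

96.2 °C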